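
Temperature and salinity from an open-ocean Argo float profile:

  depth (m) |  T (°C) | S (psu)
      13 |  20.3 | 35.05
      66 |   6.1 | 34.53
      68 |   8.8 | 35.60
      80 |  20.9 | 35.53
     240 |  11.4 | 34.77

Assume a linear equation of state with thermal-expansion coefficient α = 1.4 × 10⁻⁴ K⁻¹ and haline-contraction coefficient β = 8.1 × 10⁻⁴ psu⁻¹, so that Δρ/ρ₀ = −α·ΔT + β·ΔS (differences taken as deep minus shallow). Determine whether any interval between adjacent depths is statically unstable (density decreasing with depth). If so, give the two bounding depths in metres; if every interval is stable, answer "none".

Evaluate Δρ/ρ₀ = −αΔT + βΔS across each adjacent pair:
  13–66 m: −αΔT+βΔS = −(1.4 × 10⁻⁴)(-14.2)+(8.1 × 10⁻⁴)(-0.52) = 1.6 × 10⁻³ → stable
  66–68 m: −αΔT+βΔS = −(1.4 × 10⁻⁴)(+2.7)+(8.1 × 10⁻⁴)(+1.07) = 4.9 × 10⁻⁴ → stable
  68–80 m: −αΔT+βΔS = −(1.4 × 10⁻⁴)(+12.1)+(8.1 × 10⁻⁴)(-0.07) = -1.8 × 10⁻³ → UNSTABLE
  80–240 m: −αΔT+βΔS = −(1.4 × 10⁻⁴)(-9.5)+(8.1 × 10⁻⁴)(-0.76) = 7.1 × 10⁻⁴ → stable
The 68–80 m interval has Δρ < 0: lighter water underlies denser water.

68–80 m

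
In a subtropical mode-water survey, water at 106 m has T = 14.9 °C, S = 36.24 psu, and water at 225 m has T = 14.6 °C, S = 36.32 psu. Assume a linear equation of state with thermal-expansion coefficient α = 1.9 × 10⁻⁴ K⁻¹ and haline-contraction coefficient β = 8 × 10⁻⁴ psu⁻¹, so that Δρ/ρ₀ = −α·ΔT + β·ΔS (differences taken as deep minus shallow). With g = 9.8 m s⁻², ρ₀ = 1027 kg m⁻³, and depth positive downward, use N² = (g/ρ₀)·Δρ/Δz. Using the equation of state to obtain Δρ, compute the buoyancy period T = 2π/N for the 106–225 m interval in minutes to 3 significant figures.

33.2 min

ΔT = -0.3 K, ΔS = +0.08 psu (deep − shallow).
Δρ/ρ₀ = −αΔT + βΔS = 5.70 × 10⁻⁵ + 6.40 × 10⁻⁵ = 1.21 × 10⁻⁴, so Δρ ≈ 0.1243 kg m⁻³.
N² = (g/ρ₀)·Δρ/Δz = g·(Δρ/ρ₀)/Δz = 9.8 × 1.21 × 10⁻⁴ / 119 = 9.9647 × 10⁻⁶ s⁻².
N = √(9.9647 × 10⁻⁶) = 3.1567 × 10⁻³ rad s⁻¹ → T = 2π/N = 1.9904 × 10³ s = 33.173 min ≈ 33.2 min.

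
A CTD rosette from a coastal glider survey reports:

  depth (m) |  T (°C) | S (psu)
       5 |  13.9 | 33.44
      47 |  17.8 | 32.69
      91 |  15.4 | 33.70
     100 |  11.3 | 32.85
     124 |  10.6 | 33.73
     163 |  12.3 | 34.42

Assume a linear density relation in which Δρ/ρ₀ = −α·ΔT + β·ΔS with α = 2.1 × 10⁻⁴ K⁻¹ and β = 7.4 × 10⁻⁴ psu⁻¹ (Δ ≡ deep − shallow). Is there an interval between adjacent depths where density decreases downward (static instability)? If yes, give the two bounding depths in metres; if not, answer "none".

Evaluate Δρ/ρ₀ = −αΔT + βΔS across each adjacent pair:
  5–47 m: −αΔT+βΔS = −(2.1 × 10⁻⁴)(+3.9)+(7.4 × 10⁻⁴)(-0.75) = -1.4 × 10⁻³ → UNSTABLE
  47–91 m: −αΔT+βΔS = −(2.1 × 10⁻⁴)(-2.4)+(7.4 × 10⁻⁴)(+1.01) = 1.3 × 10⁻³ → stable
  91–100 m: −αΔT+βΔS = −(2.1 × 10⁻⁴)(-4.1)+(7.4 × 10⁻⁴)(-0.85) = 2.3 × 10⁻⁴ → stable
  100–124 m: −αΔT+βΔS = −(2.1 × 10⁻⁴)(-0.7)+(7.4 × 10⁻⁴)(+0.88) = 8.0 × 10⁻⁴ → stable
  124–163 m: −αΔT+βΔS = −(2.1 × 10⁻⁴)(+1.7)+(7.4 × 10⁻⁴)(+0.69) = 1.5 × 10⁻⁴ → stable
The 5–47 m interval has Δρ < 0: lighter water underlies denser water.

5–47 m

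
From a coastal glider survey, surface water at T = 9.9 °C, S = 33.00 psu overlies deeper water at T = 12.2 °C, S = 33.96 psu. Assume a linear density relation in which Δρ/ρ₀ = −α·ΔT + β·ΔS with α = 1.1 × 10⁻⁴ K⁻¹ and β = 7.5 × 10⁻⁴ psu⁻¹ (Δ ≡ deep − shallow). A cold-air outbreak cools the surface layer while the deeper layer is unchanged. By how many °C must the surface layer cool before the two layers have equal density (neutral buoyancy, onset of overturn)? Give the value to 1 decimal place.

Neutral buoyancy requires Δρ = 0, i.e. −α(T_deep − T_surf′) + β(S_deep − S_surf) = 0.
T_surf′ = T_deep − (β/α)·ΔS = 12.2 − (7.5 × 10⁻⁴/1.1 × 10⁻⁴)·(+0.96) = 5.655 °C.
Cooling required: 9.9 − (5.655) = 4.245 °C.

4.2 °C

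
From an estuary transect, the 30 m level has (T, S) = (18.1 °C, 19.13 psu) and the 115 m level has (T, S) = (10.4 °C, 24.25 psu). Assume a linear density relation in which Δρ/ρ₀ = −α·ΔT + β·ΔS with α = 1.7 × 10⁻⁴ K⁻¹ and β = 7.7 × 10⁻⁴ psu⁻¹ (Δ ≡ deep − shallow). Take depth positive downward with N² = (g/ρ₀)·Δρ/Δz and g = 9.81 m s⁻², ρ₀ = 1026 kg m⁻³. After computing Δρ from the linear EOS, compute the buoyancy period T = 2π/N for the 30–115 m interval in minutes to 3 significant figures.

4.25 min

ΔT = -7.7 K, ΔS = +5.12 psu (deep − shallow).
Δρ/ρ₀ = −αΔT + βΔS = 1.309 × 10⁻³ + 3.9424 × 10⁻³ = 5.2514 × 10⁻³, so Δρ ≈ 5.388 kg m⁻³.
N² = (g/ρ₀)·Δρ/Δz = g·(Δρ/ρ₀)/Δz = 9.81 × 5.2514 × 10⁻³ / 85 = 6.0607 × 10⁻⁴ s⁻².
N = √(6.0607 × 10⁻⁴) = 0.024618 rad s⁻¹ → T = 2π/N = 255.23 s = 4.2538 min ≈ 4.25 min.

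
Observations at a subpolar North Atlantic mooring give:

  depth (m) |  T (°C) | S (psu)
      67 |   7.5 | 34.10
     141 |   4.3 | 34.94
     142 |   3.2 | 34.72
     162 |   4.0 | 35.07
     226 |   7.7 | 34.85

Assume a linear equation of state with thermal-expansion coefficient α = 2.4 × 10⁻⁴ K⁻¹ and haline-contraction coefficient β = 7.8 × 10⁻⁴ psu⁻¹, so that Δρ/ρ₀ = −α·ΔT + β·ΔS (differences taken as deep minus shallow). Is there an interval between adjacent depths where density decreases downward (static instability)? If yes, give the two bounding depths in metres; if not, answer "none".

162–226 m

Evaluate Δρ/ρ₀ = −αΔT + βΔS across each adjacent pair:
  67–141 m: −αΔT+βΔS = −(2.4 × 10⁻⁴)(-3.2)+(7.8 × 10⁻⁴)(+0.84) = 1.4 × 10⁻³ → stable
  141–142 m: −αΔT+βΔS = −(2.4 × 10⁻⁴)(-1.1)+(7.8 × 10⁻⁴)(-0.22) = 9.2 × 10⁻⁵ → stable
  142–162 m: −αΔT+βΔS = −(2.4 × 10⁻⁴)(+0.8)+(7.8 × 10⁻⁴)(+0.35) = 8.1 × 10⁻⁵ → stable
  162–226 m: −αΔT+βΔS = −(2.4 × 10⁻⁴)(+3.7)+(7.8 × 10⁻⁴)(-0.22) = -1.1 × 10⁻³ → UNSTABLE
The 162–226 m interval has Δρ < 0: lighter water underlies denser water.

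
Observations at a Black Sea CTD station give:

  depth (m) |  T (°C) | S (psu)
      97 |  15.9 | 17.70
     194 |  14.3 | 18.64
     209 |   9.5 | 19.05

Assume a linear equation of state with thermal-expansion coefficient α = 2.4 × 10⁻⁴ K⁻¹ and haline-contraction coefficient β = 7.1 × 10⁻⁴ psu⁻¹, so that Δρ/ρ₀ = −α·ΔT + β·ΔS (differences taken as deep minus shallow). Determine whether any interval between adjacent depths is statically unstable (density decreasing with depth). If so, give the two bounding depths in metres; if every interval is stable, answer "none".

Evaluate Δρ/ρ₀ = −αΔT + βΔS across each adjacent pair:
  97–194 m: −αΔT+βΔS = −(2.4 × 10⁻⁴)(-1.6)+(7.1 × 10⁻⁴)(+0.94) = 1.1 × 10⁻³ → stable
  194–209 m: −αΔT+βΔS = −(2.4 × 10⁻⁴)(-4.8)+(7.1 × 10⁻⁴)(+0.41) = 1.4 × 10⁻³ → stable
Every interval has Δρ > 0: the column is stably stratified throughout.

none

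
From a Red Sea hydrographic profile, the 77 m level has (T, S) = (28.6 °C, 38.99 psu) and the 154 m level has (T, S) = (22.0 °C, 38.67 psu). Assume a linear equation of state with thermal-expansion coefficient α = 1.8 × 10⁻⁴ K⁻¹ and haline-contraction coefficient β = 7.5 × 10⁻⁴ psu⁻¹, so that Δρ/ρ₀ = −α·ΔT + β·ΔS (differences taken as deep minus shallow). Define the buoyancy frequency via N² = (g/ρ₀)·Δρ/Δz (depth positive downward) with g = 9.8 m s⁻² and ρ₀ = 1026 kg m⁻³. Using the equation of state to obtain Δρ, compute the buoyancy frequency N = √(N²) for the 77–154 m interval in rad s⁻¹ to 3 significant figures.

ΔT = -6.6 K, ΔS = -0.32 psu (deep − shallow).
Δρ/ρ₀ = −αΔT + βΔS = 1.188 × 10⁻³ − 2.40 × 10⁻⁴ = 9.48 × 10⁻⁴, so Δρ ≈ 0.9726 kg m⁻³.
N² = (g/ρ₀)·Δρ/Δz = g·(Δρ/ρ₀)/Δz = 9.8 × 9.48 × 10⁻⁴ / 77 = 1.2065 × 10⁻⁴ s⁻².
N = √(1.2065 × 10⁻⁴) = 0.010984 rad s⁻¹ ≈ 0.0110 rad s⁻¹.

0.0110 rad s⁻¹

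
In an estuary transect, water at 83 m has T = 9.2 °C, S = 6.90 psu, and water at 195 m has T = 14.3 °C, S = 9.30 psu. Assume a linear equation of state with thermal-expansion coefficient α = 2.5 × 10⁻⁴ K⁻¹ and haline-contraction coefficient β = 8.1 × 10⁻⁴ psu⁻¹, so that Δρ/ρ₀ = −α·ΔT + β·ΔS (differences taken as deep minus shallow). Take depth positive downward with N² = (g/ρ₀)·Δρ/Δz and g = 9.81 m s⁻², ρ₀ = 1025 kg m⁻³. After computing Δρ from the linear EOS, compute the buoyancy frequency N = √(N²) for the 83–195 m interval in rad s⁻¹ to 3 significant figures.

7.65 × 10⁻³ rad s⁻¹

ΔT = +5.1 K, ΔS = +2.40 psu (deep − shallow).
Δρ/ρ₀ = −αΔT + βΔS = -1.275 × 10⁻³ + 1.944 × 10⁻³ = 6.69 × 10⁻⁴, so Δρ ≈ 0.6857 kg m⁻³.
N² = (g/ρ₀)·Δρ/Δz = g·(Δρ/ρ₀)/Δz = 9.81 × 6.69 × 10⁻⁴ / 112 = 5.8597 × 10⁻⁵ s⁻².
N = √(5.8597 × 10⁻⁵) = 7.6549 × 10⁻³ rad s⁻¹ ≈ 7.65 × 10⁻³ rad s⁻¹.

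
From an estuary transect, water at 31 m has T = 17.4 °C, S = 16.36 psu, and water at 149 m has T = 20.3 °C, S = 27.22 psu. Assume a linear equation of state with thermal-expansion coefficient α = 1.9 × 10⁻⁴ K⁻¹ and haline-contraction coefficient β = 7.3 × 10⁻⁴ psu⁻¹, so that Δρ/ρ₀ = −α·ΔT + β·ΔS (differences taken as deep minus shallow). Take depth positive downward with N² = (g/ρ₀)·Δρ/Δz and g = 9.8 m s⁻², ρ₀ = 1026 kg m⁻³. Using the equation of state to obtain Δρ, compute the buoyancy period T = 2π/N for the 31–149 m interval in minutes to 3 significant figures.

4.23 min

ΔT = +2.9 K, ΔS = +10.86 psu (deep − shallow).
Δρ/ρ₀ = −αΔT + βΔS = -5.51 × 10⁻⁴ + 7.9278 × 10⁻³ = 7.3768 × 10⁻³, so Δρ ≈ 7.569 kg m⁻³.
N² = (g/ρ₀)·Δρ/Δz = g·(Δρ/ρ₀)/Δz = 9.8 × 7.3768 × 10⁻³ / 118 = 6.1265 × 10⁻⁴ s⁻².
N = √(6.1265 × 10⁻⁴) = 0.024752 rad s⁻¹ → T = 2π/N = 253.85 s = 4.2308 min ≈ 4.23 min.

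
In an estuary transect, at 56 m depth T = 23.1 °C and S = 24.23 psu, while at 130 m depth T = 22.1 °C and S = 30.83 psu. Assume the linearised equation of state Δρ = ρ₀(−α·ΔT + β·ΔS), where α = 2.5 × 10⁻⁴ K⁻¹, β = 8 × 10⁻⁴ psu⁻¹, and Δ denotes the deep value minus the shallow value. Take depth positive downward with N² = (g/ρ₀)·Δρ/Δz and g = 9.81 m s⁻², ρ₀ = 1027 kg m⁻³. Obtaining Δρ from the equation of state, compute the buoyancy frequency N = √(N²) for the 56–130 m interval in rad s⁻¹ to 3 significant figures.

0.0271 rad s⁻¹

ΔT = -1.0 K, ΔS = +6.60 psu (deep − shallow).
Δρ/ρ₀ = −αΔT + βΔS = 2.50 × 10⁻⁴ + 5.28 × 10⁻³ = 5.53 × 10⁻³, so Δρ ≈ 5.679 kg m⁻³.
N² = (g/ρ₀)·Δρ/Δz = g·(Δρ/ρ₀)/Δz = 9.81 × 5.53 × 10⁻³ / 74 = 7.3310 × 10⁻⁴ s⁻².
N = √(7.3310 × 10⁻⁴) = 0.027076 rad s⁻¹ ≈ 0.0271 rad s⁻¹.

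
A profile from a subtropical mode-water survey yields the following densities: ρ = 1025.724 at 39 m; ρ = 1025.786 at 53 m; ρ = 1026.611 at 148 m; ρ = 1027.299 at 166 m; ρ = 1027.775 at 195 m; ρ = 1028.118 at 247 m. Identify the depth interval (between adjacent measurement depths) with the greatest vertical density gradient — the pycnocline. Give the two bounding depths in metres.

Compute the density gradient over each adjacent pair:
  39–53 m: Δρ/Δz = 0.062/14 = 4.4 × 10⁻³ kg m⁻⁴
  53–148 m: Δρ/Δz = 0.825/95 = 8.7 × 10⁻³ kg m⁻⁴
  148–166 m: Δρ/Δz = 0.688/18 = 0.038 kg m⁻⁴
  166–195 m: Δρ/Δz = 0.476/29 = 0.016 kg m⁻⁴
  195–247 m: Δρ/Δz = 0.343/52 = 6.6 × 10⁻³ kg m⁻⁴
The largest gradient is in the 148–166 m interval — the pycnocline.

148–166 m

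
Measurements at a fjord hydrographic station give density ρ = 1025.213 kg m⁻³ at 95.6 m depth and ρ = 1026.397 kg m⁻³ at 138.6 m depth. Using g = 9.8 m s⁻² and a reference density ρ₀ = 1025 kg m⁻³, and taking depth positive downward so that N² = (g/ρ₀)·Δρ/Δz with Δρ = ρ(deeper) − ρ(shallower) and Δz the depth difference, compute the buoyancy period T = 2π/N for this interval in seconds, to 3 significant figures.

387 s

Δρ = 1026.397 − 1025.213 = 1.184 kg m⁻³ over Δz = 138.6 − 95.6 = 43 m.
N² = (9.8/1025) × (1.184/43) = 2.6326 × 10⁻⁴ s⁻².
N = √(2.6326 × 10⁻⁴) = 0.016225 rad s⁻¹, so T = 2π/N = 387.25 s ≈ 387 s.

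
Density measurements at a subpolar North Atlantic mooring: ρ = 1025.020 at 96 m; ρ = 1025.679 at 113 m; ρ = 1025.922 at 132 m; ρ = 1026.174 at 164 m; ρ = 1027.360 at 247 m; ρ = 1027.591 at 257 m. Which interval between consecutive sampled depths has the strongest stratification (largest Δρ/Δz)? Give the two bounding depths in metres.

96–113 m

Compute the density gradient over each adjacent pair:
  96–113 m: Δρ/Δz = 0.659/17 = 0.039 kg m⁻⁴
  113–132 m: Δρ/Δz = 0.243/19 = 0.013 kg m⁻⁴
  132–164 m: Δρ/Δz = 0.252/32 = 7.9 × 10⁻³ kg m⁻⁴
  164–247 m: Δρ/Δz = 1.186/83 = 0.014 kg m⁻⁴
  247–257 m: Δρ/Δz = 0.231/10 = 0.023 kg m⁻⁴
The largest gradient is in the 96–113 m interval — the pycnocline.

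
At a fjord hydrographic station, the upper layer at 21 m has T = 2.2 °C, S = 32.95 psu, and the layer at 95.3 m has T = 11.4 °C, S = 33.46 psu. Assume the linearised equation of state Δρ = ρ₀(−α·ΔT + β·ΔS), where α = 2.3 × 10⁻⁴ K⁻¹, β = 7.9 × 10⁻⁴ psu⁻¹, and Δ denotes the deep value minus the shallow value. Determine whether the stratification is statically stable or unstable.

ΔT = 11.4 − 2.2 = +9.2 K and ΔS = 33.46 − 32.95 = +0.51 psu (deep − shallow).
−αΔT = -2.116 × 10⁻³; βΔS = 4.029 × 10⁻⁴; sum Δρ/ρ₀ = -1.7131 × 10⁻³.
Δρ/ρ₀ < 0, so Δρ < 0: deeper water is lighter → statically unstable; the column would overturn.

unstable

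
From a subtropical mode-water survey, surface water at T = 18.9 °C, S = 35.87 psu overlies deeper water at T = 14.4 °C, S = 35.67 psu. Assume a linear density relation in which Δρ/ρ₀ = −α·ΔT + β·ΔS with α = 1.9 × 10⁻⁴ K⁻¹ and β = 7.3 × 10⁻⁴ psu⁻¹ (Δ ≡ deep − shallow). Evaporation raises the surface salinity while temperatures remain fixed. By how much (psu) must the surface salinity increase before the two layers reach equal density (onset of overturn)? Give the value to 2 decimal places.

Neutral buoyancy requires −α(T_deep − T_surf) + β(S_deep − S_surf′) = 0.
S_surf′ = S_deep − (α/β)·ΔT = 35.67 − (1.9 × 10⁻⁴/7.3 × 10⁻⁴)·(-4.5) = 36.8412 psu.
Increase required: 36.8412 − 35.87 = 0.9712 psu.

0.97 psu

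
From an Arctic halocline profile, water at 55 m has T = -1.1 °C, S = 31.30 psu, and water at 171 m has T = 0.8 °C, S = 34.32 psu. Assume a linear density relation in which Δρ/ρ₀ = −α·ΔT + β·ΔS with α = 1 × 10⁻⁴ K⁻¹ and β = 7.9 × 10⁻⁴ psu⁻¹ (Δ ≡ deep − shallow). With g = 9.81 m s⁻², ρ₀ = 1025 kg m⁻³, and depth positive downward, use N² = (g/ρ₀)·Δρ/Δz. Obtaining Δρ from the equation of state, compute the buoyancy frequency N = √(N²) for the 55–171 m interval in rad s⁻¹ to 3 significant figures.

ΔT = +1.9 K, ΔS = +3.02 psu (deep − shallow).
Δρ/ρ₀ = −αΔT + βΔS = -1.90 × 10⁻⁴ + 2.3858 × 10⁻³ = 2.1958 × 10⁻³, so Δρ ≈ 2.251 kg m⁻³.
N² = (g/ρ₀)·Δρ/Δz = g·(Δρ/ρ₀)/Δz = 9.81 × 2.1958 × 10⁻³ / 116 = 1.8570 × 10⁻⁴ s⁻².
N = √(1.8570 × 10⁻⁴) = 0.013627 rad s⁻¹ ≈ 0.0136 rad s⁻¹.

0.0136 rad s⁻¹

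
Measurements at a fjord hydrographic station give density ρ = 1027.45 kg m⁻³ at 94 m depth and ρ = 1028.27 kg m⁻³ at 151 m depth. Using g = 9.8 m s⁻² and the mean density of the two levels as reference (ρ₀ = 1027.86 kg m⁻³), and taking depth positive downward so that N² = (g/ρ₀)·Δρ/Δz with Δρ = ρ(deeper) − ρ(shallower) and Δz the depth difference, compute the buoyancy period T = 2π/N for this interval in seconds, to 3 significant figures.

536 s

Δρ = 1028.27 − 1027.45 = 0.82 kg m⁻³ over Δz = 151 − 94 = 57 m.
N² = (9.8/1027.86) × (0.82/57) = 1.3716 × 10⁻⁴ s⁻².
N = √(1.3716 × 10⁻⁴) = 0.011712 rad s⁻¹, so T = 2π/N = 536.47 s ≈ 536 s.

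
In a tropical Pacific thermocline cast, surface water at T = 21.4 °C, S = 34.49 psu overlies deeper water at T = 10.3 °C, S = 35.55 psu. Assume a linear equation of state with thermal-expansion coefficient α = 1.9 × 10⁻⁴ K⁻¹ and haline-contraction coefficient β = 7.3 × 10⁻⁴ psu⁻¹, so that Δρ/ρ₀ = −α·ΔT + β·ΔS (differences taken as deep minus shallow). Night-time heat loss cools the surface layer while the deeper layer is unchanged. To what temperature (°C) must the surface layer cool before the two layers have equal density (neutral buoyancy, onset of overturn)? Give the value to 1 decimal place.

Neutral buoyancy requires Δρ = 0, i.e. −α(T_deep − T_surf′) + β(S_deep − S_surf) = 0.
T_surf′ = T_deep − (β/α)·ΔS = 10.3 − (7.3 × 10⁻⁴/1.9 × 10⁻⁴)·(+1.06) = 6.227 °C.
Cooling required: 21.4 − (6.227) = 15.173 °C.

6.2 °C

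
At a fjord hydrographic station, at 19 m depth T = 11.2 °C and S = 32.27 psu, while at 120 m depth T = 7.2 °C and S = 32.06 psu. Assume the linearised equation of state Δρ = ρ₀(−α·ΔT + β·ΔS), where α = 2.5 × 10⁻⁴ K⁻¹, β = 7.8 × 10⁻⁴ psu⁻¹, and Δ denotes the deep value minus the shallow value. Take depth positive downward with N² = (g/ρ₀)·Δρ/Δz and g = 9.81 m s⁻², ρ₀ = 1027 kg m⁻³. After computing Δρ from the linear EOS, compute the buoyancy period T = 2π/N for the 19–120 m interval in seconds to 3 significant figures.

697 s

ΔT = -4.0 K, ΔS = -0.21 psu (deep − shallow).
Δρ/ρ₀ = −αΔT + βΔS = 1.00 × 10⁻³ − 1.638 × 10⁻⁴ = 8.362 × 10⁻⁴, so Δρ ≈ 0.8588 kg m⁻³.
N² = (g/ρ₀)·Δρ/Δz = g·(Δρ/ρ₀)/Δz = 9.81 × 8.362 × 10⁻⁴ / 101 = 8.1219 × 10⁻⁵ s⁻².
N = √(8.1219 × 10⁻⁵) = 9.0122 × 10⁻³ rad s⁻¹ → T = 2π/N = 697.19 s ≈ 697 s.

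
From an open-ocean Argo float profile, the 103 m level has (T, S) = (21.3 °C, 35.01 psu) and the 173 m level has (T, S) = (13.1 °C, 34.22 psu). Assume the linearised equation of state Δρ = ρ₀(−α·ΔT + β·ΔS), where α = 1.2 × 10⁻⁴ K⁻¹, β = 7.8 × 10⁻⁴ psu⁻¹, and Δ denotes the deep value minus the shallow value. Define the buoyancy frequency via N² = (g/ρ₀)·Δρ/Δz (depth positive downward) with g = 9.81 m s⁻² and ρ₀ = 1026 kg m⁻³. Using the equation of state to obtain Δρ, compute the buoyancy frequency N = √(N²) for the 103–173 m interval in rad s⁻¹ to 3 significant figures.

7.18 × 10⁻³ rad s⁻¹

ΔT = -8.2 K, ΔS = -0.79 psu (deep − shallow).
Δρ/ρ₀ = −αΔT + βΔS = 9.84 × 10⁻⁴ − 6.162 × 10⁻⁴ = 3.678 × 10⁻⁴, so Δρ ≈ 0.3774 kg m⁻³.
N² = (g/ρ₀)·Δρ/Δz = g·(Δρ/ρ₀)/Δz = 9.81 × 3.678 × 10⁻⁴ / 70 = 5.1545 × 10⁻⁵ s⁻².
N = √(5.1545 × 10⁻⁵) = 7.1795 × 10⁻³ rad s⁻¹ ≈ 7.18 × 10⁻³ rad s⁻¹.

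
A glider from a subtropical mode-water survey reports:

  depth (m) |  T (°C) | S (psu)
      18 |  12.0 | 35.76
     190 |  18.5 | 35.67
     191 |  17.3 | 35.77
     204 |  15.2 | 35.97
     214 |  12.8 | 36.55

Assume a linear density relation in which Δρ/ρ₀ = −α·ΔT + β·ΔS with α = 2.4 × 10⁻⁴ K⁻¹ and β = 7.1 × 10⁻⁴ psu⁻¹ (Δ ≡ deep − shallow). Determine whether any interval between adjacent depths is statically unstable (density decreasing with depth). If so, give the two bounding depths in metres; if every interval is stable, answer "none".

Evaluate Δρ/ρ₀ = −αΔT + βΔS across each adjacent pair:
  18–190 m: −αΔT+βΔS = −(2.4 × 10⁻⁴)(+6.5)+(7.1 × 10⁻⁴)(-0.09) = -1.6 × 10⁻³ → UNSTABLE
  190–191 m: −αΔT+βΔS = −(2.4 × 10⁻⁴)(-1.2)+(7.1 × 10⁻⁴)(+0.10) = 3.6 × 10⁻⁴ → stable
  191–204 m: −αΔT+βΔS = −(2.4 × 10⁻⁴)(-2.1)+(7.1 × 10⁻⁴)(+0.20) = 6.5 × 10⁻⁴ → stable
  204–214 m: −αΔT+βΔS = −(2.4 × 10⁻⁴)(-2.4)+(7.1 × 10⁻⁴)(+0.58) = 9.9 × 10⁻⁴ → stable
The 18–190 m interval has Δρ < 0: lighter water underlies denser water.

18–190 m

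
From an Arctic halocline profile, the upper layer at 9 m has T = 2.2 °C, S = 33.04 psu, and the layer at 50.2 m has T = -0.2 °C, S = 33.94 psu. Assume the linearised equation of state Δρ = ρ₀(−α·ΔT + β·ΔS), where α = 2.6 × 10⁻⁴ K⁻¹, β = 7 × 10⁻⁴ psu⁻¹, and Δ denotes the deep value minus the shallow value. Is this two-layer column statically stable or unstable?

stable

ΔT = -0.2 − 2.2 = -2.4 K and ΔS = 33.94 − 33.04 = +0.90 psu (deep − shallow).
−αΔT = 6.24 × 10⁻⁴; βΔS = 6.30 × 10⁻⁴; sum Δρ/ρ₀ = 1.254 × 10⁻³.
Δρ/ρ₀ > 0, so Δρ > 0: deeper water is denser → statically stable.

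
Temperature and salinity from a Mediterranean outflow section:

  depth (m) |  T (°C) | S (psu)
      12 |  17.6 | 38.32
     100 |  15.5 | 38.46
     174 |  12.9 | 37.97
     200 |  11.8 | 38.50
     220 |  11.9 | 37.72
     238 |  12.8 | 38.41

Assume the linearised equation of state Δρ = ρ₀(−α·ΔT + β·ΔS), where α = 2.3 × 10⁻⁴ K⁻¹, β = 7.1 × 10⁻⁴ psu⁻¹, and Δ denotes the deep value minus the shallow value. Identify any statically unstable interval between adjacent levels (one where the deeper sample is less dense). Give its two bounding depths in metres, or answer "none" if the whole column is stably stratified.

200–220 m

Evaluate Δρ/ρ₀ = −αΔT + βΔS across each adjacent pair:
  12–100 m: −αΔT+βΔS = −(2.3 × 10⁻⁴)(-2.1)+(7.1 × 10⁻⁴)(+0.14) = 5.8 × 10⁻⁴ → stable
  100–174 m: −αΔT+βΔS = −(2.3 × 10⁻⁴)(-2.6)+(7.1 × 10⁻⁴)(-0.49) = 2.5 × 10⁻⁴ → stable
  174–200 m: −αΔT+βΔS = −(2.3 × 10⁻⁴)(-1.1)+(7.1 × 10⁻⁴)(+0.53) = 6.3 × 10⁻⁴ → stable
  200–220 m: −αΔT+βΔS = −(2.3 × 10⁻⁴)(+0.1)+(7.1 × 10⁻⁴)(-0.78) = -5.8 × 10⁻⁴ → UNSTABLE
  220–238 m: −αΔT+βΔS = −(2.3 × 10⁻⁴)(+0.9)+(7.1 × 10⁻⁴)(+0.69) = 2.8 × 10⁻⁴ → stable
The 200–220 m interval has Δρ < 0: lighter water underlies denser water.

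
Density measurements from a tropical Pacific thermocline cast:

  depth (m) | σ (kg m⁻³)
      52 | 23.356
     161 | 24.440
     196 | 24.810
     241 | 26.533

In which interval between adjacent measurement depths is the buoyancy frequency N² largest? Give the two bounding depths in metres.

196–241 m

Compute the density gradient over each adjacent pair:
  52–161 m: Δρ/Δz = 1.084/109 = 9.9 × 10⁻³ kg m⁻⁴
  161–196 m: Δρ/Δz = 0.370/35 = 0.011 kg m⁻⁴
  196–241 m: Δρ/Δz = 1.723/45 = 0.038 kg m⁻⁴
The largest gradient is in the 196–241 m interval — the pycnocline.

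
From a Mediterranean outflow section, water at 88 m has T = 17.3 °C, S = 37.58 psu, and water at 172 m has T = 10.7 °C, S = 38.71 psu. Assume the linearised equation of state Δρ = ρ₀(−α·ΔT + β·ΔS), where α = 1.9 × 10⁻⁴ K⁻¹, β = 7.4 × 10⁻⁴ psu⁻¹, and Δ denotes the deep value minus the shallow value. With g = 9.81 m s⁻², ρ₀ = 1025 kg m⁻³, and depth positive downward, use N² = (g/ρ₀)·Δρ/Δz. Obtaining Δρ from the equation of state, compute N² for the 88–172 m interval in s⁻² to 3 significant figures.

2.44 × 10⁻⁴ s⁻²

ΔT = -6.6 K, ΔS = +1.13 psu (deep − shallow).
Δρ/ρ₀ = −αΔT + βΔS = 1.254 × 10⁻³ + 8.362 × 10⁻⁴ = 2.0902 × 10⁻³, so Δρ ≈ 2.142 kg m⁻³.
N² = (g/ρ₀)·Δρ/Δz = g·(Δρ/ρ₀)/Δz = 9.81 × 2.0902 × 10⁻³ / 84 = 2.4411 × 10⁻⁴ s⁻² ≈ 2.44 × 10⁻⁴ s⁻².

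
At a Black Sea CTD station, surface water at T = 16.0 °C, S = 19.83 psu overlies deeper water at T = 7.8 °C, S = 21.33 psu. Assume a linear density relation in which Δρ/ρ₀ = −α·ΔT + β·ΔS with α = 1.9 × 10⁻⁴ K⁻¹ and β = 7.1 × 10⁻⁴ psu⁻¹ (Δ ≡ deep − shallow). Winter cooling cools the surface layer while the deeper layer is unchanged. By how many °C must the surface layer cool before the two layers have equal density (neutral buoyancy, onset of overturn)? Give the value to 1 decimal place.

13.8 °C

Neutral buoyancy requires Δρ = 0, i.e. −α(T_deep − T_surf′) + β(S_deep − S_surf) = 0.
T_surf′ = T_deep − (β/α)·ΔS = 7.8 − (7.1 × 10⁻⁴/1.9 × 10⁻⁴)·(+1.50) = 2.195 °C.
Cooling required: 16.0 − (2.195) = 13.805 °C.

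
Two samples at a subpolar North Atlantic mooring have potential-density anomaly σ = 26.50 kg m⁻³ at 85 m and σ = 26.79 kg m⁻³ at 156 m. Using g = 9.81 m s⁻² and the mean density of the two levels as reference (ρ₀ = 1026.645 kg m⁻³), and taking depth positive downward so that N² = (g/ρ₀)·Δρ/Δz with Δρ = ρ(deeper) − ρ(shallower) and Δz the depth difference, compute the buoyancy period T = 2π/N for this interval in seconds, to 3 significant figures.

1.01 × 10³ s

Δρ = 1026.79 − 1026.50 = 0.29 kg m⁻³ over Δz = 156 − 85 = 71 m.
N² = (9.81/1026.645) × (0.29/71) = 3.9029 × 10⁻⁵ s⁻².
N = √(3.9029 × 10⁻⁵) = 6.2473 × 10⁻³ rad s⁻¹, so T = 2π/N = 1.0057 × 10³ s ≈ 1.01 × 10³ s.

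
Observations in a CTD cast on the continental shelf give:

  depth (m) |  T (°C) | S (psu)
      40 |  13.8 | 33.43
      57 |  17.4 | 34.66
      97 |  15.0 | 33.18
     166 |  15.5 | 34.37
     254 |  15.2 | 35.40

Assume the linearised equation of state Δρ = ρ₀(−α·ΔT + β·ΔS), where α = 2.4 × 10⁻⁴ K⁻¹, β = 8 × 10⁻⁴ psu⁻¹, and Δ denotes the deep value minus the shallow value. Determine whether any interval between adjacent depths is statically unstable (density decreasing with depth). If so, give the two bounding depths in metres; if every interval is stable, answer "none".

Evaluate Δρ/ρ₀ = −αΔT + βΔS across each adjacent pair:
  40–57 m: −αΔT+βΔS = −(2.4 × 10⁻⁴)(+3.6)+(8 × 10⁻⁴)(+1.23) = 1.2 × 10⁻⁴ → stable
  57–97 m: −αΔT+βΔS = −(2.4 × 10⁻⁴)(-2.4)+(8 × 10⁻⁴)(-1.48) = -6.1 × 10⁻⁴ → UNSTABLE
  97–166 m: −αΔT+βΔS = −(2.4 × 10⁻⁴)(+0.5)+(8 × 10⁻⁴)(+1.19) = 8.3 × 10⁻⁴ → stable
  166–254 m: −αΔT+βΔS = −(2.4 × 10⁻⁴)(-0.3)+(8 × 10⁻⁴)(+1.03) = 9.0 × 10⁻⁴ → stable
The 57–97 m interval has Δρ < 0: lighter water underlies denser water.

57–97 m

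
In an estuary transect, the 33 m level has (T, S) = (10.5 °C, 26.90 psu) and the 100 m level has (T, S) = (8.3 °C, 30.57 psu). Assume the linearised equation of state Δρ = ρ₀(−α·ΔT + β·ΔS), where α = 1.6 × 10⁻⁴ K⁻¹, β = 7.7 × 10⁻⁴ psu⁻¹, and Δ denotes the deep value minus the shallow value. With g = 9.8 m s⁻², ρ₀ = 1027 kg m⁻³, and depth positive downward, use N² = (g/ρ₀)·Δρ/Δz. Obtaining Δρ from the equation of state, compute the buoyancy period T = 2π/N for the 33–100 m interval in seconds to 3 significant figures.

ΔT = -2.2 K, ΔS = +3.67 psu (deep − shallow).
Δρ/ρ₀ = −αΔT + βΔS = 3.52 × 10⁻⁴ + 2.8259 × 10⁻³ = 3.1779 × 10⁻³, so Δρ ≈ 3.264 kg m⁻³.
N² = (g/ρ₀)·Δρ/Δz = g·(Δρ/ρ₀)/Δz = 9.8 × 3.1779 × 10⁻³ / 67 = 4.6483 × 10⁻⁴ s⁻².
N = √(4.6483 × 10⁻⁴) = 0.021560 rad s⁻¹ → T = 2π/N = 291.43 s ≈ 291 s.

291 s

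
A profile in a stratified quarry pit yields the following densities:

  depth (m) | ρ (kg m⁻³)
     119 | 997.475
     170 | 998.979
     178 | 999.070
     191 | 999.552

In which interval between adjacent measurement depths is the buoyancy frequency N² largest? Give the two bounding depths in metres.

Compute the density gradient over each adjacent pair:
  119–170 m: Δρ/Δz = 1.504/51 = 0.029 kg m⁻⁴
  170–178 m: Δρ/Δz = 0.091/8 = 0.011 kg m⁻⁴
  178–191 m: Δρ/Δz = 0.482/13 = 0.037 kg m⁻⁴
The largest gradient is in the 178–191 m interval — the pycnocline.

178–191 m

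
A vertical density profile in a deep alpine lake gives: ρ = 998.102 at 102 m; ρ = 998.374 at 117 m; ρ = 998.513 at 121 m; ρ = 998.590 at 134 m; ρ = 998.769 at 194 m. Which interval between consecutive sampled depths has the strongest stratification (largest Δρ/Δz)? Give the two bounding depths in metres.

Compute the density gradient over each adjacent pair:
  102–117 m: Δρ/Δz = 0.272/15 = 0.018 kg m⁻⁴
  117–121 m: Δρ/Δz = 0.139/4 = 0.035 kg m⁻⁴
  121–134 m: Δρ/Δz = 0.077/13 = 5.9 × 10⁻³ kg m⁻⁴
  134–194 m: Δρ/Δz = 0.179/60 = 3.0 × 10⁻³ kg m⁻⁴
The largest gradient is in the 117–121 m interval — the pycnocline.

117–121 m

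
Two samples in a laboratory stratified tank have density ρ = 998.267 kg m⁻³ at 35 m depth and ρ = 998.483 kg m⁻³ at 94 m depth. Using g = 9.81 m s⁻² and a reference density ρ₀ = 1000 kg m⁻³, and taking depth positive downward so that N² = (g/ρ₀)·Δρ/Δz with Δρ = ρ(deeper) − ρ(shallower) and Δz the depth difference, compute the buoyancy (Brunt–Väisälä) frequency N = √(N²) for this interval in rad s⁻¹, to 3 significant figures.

5.99 × 10⁻³ rad s⁻¹

Δρ = 998.483 − 998.267 = 0.216 kg m⁻³ over Δz = 94 − 35 = 59 m.
N² = (9.81/1000) × (0.216/59) = 3.5915 × 10⁻⁵ s⁻².
N = √(3.5915 × 10⁻⁵) = 5.9929 × 10⁻³ rad s⁻¹ ≈ 5.99 × 10⁻³ rad s⁻¹.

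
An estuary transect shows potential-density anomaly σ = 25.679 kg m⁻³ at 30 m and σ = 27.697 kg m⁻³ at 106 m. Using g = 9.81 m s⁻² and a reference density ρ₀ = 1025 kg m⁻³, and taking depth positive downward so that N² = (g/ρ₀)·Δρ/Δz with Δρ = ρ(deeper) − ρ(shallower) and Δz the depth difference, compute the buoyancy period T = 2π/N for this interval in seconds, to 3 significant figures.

Δρ = 1027.697 − 1025.679 = 2.018 kg m⁻³ over Δz = 106 − 30 = 76 m.
N² = (9.81/1025) × (2.018/76) = 2.5413 × 10⁻⁴ s⁻².
N = √(2.5413 × 10⁻⁴) = 0.015941 rad s⁻¹, so T = 2π/N = 394.15 s ≈ 394 s.
Since Δρ > 0 the layer is stably stratified.

394 s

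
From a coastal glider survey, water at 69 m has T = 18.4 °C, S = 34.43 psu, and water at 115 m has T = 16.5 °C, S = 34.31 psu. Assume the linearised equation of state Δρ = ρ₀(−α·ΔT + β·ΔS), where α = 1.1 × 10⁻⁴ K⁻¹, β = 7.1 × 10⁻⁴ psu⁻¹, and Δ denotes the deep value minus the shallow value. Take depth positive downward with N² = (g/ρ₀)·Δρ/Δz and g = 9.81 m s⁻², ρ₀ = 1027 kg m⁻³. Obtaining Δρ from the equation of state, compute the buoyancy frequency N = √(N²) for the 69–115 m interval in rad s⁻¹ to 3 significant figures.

ΔT = -1.9 K, ΔS = -0.12 psu (deep − shallow).
Δρ/ρ₀ = −αΔT + βΔS = 2.09 × 10⁻⁴ − 8.52 × 10⁻⁵ = 1.238 × 10⁻⁴, so Δρ ≈ 0.1271 kg m⁻³.
N² = (g/ρ₀)·Δρ/Δz = g·(Δρ/ρ₀)/Δz = 9.81 × 1.238 × 10⁻⁴ / 46 = 2.6402 × 10⁻⁵ s⁻².
N = √(2.6402 × 10⁻⁵) = 5.1383 × 10⁻³ rad s⁻¹ ≈ 5.14 × 10⁻³ rad s⁻¹.

5.14 × 10⁻³ rad s⁻¹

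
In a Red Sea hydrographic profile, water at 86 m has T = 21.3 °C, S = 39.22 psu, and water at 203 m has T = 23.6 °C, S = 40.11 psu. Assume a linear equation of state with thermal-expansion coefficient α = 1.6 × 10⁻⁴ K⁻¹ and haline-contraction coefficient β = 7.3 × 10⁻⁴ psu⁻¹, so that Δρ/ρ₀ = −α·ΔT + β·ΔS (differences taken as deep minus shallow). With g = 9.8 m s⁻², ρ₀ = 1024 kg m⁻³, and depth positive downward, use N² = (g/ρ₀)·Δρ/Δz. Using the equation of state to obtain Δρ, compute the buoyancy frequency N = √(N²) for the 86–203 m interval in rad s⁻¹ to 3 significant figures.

4.86 × 10⁻³ rad s⁻¹

ΔT = +2.3 K, ΔS = +0.89 psu (deep − shallow).
Δρ/ρ₀ = −αΔT + βΔS = -3.68 × 10⁻⁴ + 6.497 × 10⁻⁴ = 2.817 × 10⁻⁴, so Δρ ≈ 0.2885 kg m⁻³.
N² = (g/ρ₀)·Δρ/Δz = g·(Δρ/ρ₀)/Δz = 9.8 × 2.817 × 10⁻⁴ / 117 = 2.3595 × 10⁻⁵ s⁻².
N = √(2.3595 × 10⁻⁵) = 4.8575 × 10⁻³ rad s⁻¹ ≈ 4.86 × 10⁻³ rad s⁻¹.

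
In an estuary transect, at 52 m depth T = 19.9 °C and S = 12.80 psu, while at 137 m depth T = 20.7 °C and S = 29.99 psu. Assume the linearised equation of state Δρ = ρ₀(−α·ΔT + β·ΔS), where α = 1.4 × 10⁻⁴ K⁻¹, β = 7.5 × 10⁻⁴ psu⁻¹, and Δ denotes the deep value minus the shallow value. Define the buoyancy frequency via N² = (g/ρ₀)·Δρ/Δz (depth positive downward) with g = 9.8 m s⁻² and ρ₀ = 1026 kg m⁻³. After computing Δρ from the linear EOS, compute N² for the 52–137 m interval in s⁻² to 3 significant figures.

ΔT = +0.8 K, ΔS = +17.19 psu (deep − shallow).
Δρ/ρ₀ = −αΔT + βΔS = -1.12 × 10⁻⁴ + 0.0128925 = 0.0127805, so Δρ ≈ 13.11 kg m⁻³.
N² = (g/ρ₀)·Δρ/Δz = g·(Δρ/ρ₀)/Δz = 9.8 × 0.0127805 / 85 = 1.4735 × 10⁻³ s⁻² ≈ 1.47 × 10⁻³ s⁻².

1.47 × 10⁻³ s⁻²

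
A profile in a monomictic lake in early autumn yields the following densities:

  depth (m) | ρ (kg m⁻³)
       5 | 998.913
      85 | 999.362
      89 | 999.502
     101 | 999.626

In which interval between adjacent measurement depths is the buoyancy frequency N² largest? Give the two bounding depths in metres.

85–89 m

Compute the density gradient over each adjacent pair:
  5–85 m: Δρ/Δz = 0.449/80 = 5.6 × 10⁻³ kg m⁻⁴
  85–89 m: Δρ/Δz = 0.140/4 = 0.035 kg m⁻⁴
  89–101 m: Δρ/Δz = 0.124/12 = 0.010 kg m⁻⁴
The largest gradient is in the 85–89 m interval — the pycnocline.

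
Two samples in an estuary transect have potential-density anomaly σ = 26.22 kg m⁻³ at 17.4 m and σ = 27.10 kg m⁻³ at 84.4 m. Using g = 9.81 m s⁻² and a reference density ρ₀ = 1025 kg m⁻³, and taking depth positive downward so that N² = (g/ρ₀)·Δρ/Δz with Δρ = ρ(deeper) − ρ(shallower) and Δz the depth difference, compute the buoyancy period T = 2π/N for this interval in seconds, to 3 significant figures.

560 s

Δρ = 1027.10 − 1026.22 = 0.88 kg m⁻³ over Δz = 84.4 − 17.4 = 67 m.
N² = (9.81/1025) × (0.88/67) = 1.2571 × 10⁻⁴ s⁻².
N = √(1.2571 × 10⁻⁴) = 0.011212 rad s⁻¹, so T = 2π/N = 560.40 s ≈ 560 s.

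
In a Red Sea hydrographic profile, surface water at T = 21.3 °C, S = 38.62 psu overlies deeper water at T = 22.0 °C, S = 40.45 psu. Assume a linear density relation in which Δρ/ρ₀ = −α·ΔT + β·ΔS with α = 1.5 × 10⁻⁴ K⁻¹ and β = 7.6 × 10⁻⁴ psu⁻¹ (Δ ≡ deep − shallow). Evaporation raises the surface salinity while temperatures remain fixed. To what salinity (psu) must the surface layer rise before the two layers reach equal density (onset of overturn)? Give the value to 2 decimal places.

Neutral buoyancy requires −α(T_deep − T_surf) + β(S_deep − S_surf′) = 0.
S_surf′ = S_deep − (α/β)·ΔT = 40.45 − (1.5 × 10⁻⁴/7.6 × 10⁻⁴)·(+0.7) = 40.3118 psu.
Increase required: 40.3118 − 38.62 = 1.6918 psu.

40.31 psu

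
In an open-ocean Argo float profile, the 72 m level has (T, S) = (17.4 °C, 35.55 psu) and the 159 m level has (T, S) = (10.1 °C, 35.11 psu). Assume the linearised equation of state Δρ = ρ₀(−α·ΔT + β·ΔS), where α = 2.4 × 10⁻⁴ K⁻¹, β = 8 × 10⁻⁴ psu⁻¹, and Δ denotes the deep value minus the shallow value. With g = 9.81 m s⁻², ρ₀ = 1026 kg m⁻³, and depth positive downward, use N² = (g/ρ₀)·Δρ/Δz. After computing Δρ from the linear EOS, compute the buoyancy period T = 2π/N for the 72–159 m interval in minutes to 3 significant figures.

8.33 min

ΔT = -7.3 K, ΔS = -0.44 psu (deep − shallow).
Δρ/ρ₀ = −αΔT + βΔS = 1.752 × 10⁻³ − 3.52 × 10⁻⁴ = 1.40 × 10⁻³, so Δρ ≈ 1.436 kg m⁻³.
N² = (g/ρ₀)·Δρ/Δz = g·(Δρ/ρ₀)/Δz = 9.81 × 1.40 × 10⁻³ / 87 = 1.5786 × 10⁻⁴ s⁻².
N = √(1.5786 × 10⁻⁴) = 0.012564 rad s⁻¹ → T = 2π/N = 500.09 s = 8.3348 min ≈ 8.33 min.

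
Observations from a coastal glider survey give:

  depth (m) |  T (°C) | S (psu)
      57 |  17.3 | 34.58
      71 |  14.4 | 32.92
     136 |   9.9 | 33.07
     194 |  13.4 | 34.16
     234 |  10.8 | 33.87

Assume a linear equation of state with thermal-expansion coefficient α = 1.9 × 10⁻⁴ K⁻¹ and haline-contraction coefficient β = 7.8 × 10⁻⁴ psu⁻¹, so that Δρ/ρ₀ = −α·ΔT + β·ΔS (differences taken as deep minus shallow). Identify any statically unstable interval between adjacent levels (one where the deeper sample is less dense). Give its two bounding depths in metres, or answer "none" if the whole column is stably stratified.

57–71 m

Evaluate Δρ/ρ₀ = −αΔT + βΔS across each adjacent pair:
  57–71 m: −αΔT+βΔS = −(1.9 × 10⁻⁴)(-2.9)+(7.8 × 10⁻⁴)(-1.66) = -7.4 × 10⁻⁴ → UNSTABLE
  71–136 m: −αΔT+βΔS = −(1.9 × 10⁻⁴)(-4.5)+(7.8 × 10⁻⁴)(+0.15) = 9.7 × 10⁻⁴ → stable
  136–194 m: −αΔT+βΔS = −(1.9 × 10⁻⁴)(+3.5)+(7.8 × 10⁻⁴)(+1.09) = 1.9 × 10⁻⁴ → stable
  194–234 m: −αΔT+βΔS = −(1.9 × 10⁻⁴)(-2.6)+(7.8 × 10⁻⁴)(-0.29) = 2.7 × 10⁻⁴ → stable
The 57–71 m interval has Δρ < 0: lighter water underlies denser water.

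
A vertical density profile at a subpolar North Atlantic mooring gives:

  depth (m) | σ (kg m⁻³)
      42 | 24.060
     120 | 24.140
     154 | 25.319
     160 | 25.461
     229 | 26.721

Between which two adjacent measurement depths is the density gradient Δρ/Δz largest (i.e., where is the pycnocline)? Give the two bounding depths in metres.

Compute the density gradient over each adjacent pair:
  42–120 m: Δρ/Δz = 0.080/78 = 1.0 × 10⁻³ kg m⁻⁴
  120–154 m: Δρ/Δz = 1.179/34 = 0.035 kg m⁻⁴
  154–160 m: Δρ/Δz = 0.142/6 = 0.024 kg m⁻⁴
  160–229 m: Δρ/Δz = 1.260/69 = 0.018 kg m⁻⁴
The largest gradient is in the 120–154 m interval — the pycnocline.

120–154 m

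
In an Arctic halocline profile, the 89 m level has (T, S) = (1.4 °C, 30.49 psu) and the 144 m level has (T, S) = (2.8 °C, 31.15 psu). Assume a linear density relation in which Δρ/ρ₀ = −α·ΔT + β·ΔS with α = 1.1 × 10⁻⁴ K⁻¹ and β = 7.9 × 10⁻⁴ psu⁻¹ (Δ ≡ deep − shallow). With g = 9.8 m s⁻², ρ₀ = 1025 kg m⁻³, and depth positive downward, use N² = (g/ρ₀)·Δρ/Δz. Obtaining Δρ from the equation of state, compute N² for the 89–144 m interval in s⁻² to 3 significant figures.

6.55 × 10⁻⁵ s⁻²

ΔT = +1.4 K, ΔS = +0.66 psu (deep − shallow).
Δρ/ρ₀ = −αΔT + βΔS = -1.54 × 10⁻⁴ + 5.214 × 10⁻⁴ = 3.674 × 10⁻⁴, so Δρ ≈ 0.3766 kg m⁻³.
N² = (g/ρ₀)·Δρ/Δz = g·(Δρ/ρ₀)/Δz = 9.8 × 3.674 × 10⁻⁴ / 55 = 6.5464 × 10⁻⁵ s⁻² ≈ 6.55 × 10⁻⁵ s⁻².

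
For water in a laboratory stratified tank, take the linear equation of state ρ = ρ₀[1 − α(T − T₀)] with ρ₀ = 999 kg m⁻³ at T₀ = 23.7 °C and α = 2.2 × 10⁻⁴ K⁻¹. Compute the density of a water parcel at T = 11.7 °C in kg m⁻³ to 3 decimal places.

T − T₀ = -12.0 K.
Bracket = 1 − α·(-12.0) = 1 + (2.64 × 10⁻³) = 1.0026400.
ρ = 999 × 1.0026400 = 1001.637 kg m⁻³.

1001.637 kg m⁻³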